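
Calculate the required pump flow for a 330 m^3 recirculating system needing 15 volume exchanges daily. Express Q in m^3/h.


Daily recirculation volume = 330 m^3 * 15 = 4950 m^3/day
Flow rate Q = daily volume / 24 h = 4950 / 24 = 206.25 m^3/h

206.25 m^3/h


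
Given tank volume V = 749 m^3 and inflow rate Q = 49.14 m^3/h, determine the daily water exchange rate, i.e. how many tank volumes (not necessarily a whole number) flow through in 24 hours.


Daily flow volume = 49.14 m^3/h * 24 h = 1179.36 m^3/day
Exchanges = daily flow / tank volume = 1179.36 / 749 = 1.57458 exchanges/day

1.57458 exchanges/day


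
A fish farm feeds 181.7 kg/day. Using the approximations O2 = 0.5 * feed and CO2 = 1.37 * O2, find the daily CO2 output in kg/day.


O2 = 181.7 * 0.5 = 90.85
CO2 = 90.85 * 1.37 = 124.4645

124.4645 kg/day


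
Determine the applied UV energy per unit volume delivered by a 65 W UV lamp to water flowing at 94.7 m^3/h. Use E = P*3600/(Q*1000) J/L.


Energy delivered per hour = 65 W * 3600 s = 234000 J/h
Volume treated per hour = 94.7 m^3/h * 1000 = 94700 L/h
dose = 234000 / 94700 = 2.47096 J/L

2.47096 J/L


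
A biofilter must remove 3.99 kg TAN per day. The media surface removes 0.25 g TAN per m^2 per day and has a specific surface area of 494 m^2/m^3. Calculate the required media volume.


A = 3.99*1000 / 0.25 = 15960 m^2
V = 15960 / 494 = 32.3077

32.3077 m^3


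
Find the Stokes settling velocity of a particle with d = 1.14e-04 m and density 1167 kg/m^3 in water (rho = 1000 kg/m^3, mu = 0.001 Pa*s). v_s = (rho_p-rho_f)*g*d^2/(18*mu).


Density difference: rho_p - rho_f = 1167 - 1000 = 167 kg/m^3
d^2 = (1.14e-04)^2 = 1.2996e-08 m^2
Numerator = (rho_p - rho_f) * g * d^2 = 167 * 9.81 * 1.2996e-08 = 2.1290957e-05
Denominator = 18 * mu = 18 * 0.001 = 0.018
v_s = 2.1290957e-05 / 0.018 = 0.00118283 m/s
Check: Re = rho_f * v_s * d / mu = 1000 * 0.00118283 * 1.14e-04 / 0.001 = 0.135 < 1, so Stokes' law applies.

0.00118283 m/s


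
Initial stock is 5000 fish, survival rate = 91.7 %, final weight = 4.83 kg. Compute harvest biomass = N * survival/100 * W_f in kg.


Survivors = 5000 * 91.7/100 = 4585 fish
Harvest biomass = survivors * W_f = 4585 * 4.83 = 22145.55 kg

22145.55 kg


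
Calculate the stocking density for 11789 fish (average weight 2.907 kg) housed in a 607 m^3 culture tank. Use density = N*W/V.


Total biomass = 11789 fish * 2.907 kg = 34270.623 kg
Density = total biomass / volume = 34270.623 / 607 = 56.459 kg/m^3

56.459 kg/m^3


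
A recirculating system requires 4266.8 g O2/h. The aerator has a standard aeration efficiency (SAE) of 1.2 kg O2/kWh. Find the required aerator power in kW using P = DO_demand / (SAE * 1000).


SAE in g O2/kWh = 1.2 * 1000 = 1200 g/kWh
P = DO_demand / SAE_g = 4266.8 / 1200 = 3.55567 kW

3.55567 kW


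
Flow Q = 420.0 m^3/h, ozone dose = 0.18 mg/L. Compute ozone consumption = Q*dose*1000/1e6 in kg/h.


O3 demand (mg/h) = Q * dose * 1000 = 420.0 * 0.18 * 1000 = 75600 mg/h
Convert mg to kg: 75600 / 1e6 = 0.0756 kg/h

0.0756 kg/h


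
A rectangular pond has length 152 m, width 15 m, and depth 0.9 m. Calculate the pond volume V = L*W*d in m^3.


Base area = L * W = 152 * 15 = 2280 m^2
Volume = area * depth = 2280 * 0.9 = 2052 m^3

2052 m^3


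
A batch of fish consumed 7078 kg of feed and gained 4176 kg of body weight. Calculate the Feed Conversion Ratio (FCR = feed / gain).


FCR = feed consumed / weight gained
FCR = 7078 kg / 4176 kg = 1.69492

1.69492


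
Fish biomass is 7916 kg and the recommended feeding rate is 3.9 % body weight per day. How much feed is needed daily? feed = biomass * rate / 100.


Feeding rate fraction = 3.9% / 100 = 0.039
Daily feed = 7916 kg * 0.039 = 308.724 kg/day

308.724 kg/day


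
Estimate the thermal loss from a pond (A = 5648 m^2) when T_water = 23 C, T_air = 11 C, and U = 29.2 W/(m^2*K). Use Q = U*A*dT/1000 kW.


Temperature difference dT = 23 - 11 = 12 K
Heat loss (W) = U * A * dT = 29.2 * 5648 * 12 = 1979059.2 W
Convert to kW: 1979059.2 / 1000 = 1979.0592 kW

1979.0592 kW


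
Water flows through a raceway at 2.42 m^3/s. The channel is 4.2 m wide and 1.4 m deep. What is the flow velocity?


Cross-sectional area = W * d = 4.2 * 1.4 = 5.88 m^2
Velocity = Q / A = 2.42 / 5.88 = 0.411565 m/s

0.411565 m/s


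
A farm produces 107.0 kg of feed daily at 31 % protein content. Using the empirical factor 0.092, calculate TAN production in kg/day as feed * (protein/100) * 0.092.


Protein in feed = 107.0 * 31/100 = 33.17 kg/day
TAN = protein * 0.092 = 33.17 * 0.092 = 3.05164 kg/day

3.05164 kg/day


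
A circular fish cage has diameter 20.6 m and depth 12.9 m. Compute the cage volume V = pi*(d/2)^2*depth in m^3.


r = d/2 = 20.6/2 = 10.3 m
Base area = pi*r^2 = pi*10.3^2 = 333.29156 m^2
Volume = 333.29156 * 12.9 = 4299.46 m^3

4299.46 m^3


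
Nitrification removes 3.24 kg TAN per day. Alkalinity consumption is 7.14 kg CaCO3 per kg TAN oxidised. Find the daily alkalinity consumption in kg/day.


Alkalinity factor: 7.14 kg CaCO3 consumed per kg TAN nitrified
alk = 3.24 kg TAN * 7.14 = 23.1336 kg CaCO3/day

23.1336 kg CaCO3/day


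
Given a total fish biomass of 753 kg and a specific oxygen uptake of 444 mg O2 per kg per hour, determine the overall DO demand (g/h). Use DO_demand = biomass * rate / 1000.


Total O2 consumption (mg/h) = 753 kg * 444 mg/(kg*h) = 334332 mg/h
Convert to g/h: 334332 / 1000 = 334.332 g/h

334.332 g/h


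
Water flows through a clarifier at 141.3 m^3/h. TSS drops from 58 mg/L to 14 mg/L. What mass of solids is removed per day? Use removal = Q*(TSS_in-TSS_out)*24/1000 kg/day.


Concentration drop: TSS_in - TSS_out = 58 - 14 = 44 mg/L
Hourly solids removed = Q * dTSS = 141.3 m^3/h * 44 mg/L = 6217.2 g/h  (m^3/h * mg/L = g/h)
Daily solids removed = 6217.2 * 24 = 149212.8 g/day
Convert g to kg: 149212.8 / 1000 = 149.2128 kg/day

149.2128 kg/day


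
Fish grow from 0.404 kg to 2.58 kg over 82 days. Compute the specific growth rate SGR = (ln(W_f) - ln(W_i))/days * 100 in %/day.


ln(W_f) = ln(2.58) = 0.9477894
ln(W_i) = ln(0.404) = -0.9063404
ln(W_f) - ln(W_i) = 0.9477894 - -0.9063404 = 1.8541298
SGR = 1.8541298 / 82 * 100 = 2.26113 %/day

2.26113 %/day


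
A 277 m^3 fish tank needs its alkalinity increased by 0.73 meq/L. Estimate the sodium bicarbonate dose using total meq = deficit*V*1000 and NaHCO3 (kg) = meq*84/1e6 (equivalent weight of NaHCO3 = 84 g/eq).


Tank volume in L = 277 m^3 * 1000 = 277000 L
Total meq required = 0.73 meq/L * 277000 L = 202210 meq
NaHCO3 mass = 202210 meq * 84 mg/meq / 1e6 = 16.9856 kg

16.9856 kg


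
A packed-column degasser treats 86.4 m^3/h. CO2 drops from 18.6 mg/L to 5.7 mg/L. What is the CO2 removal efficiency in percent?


CO2_out / CO2_in = 5.7 / 18.6 = 0.30645161
Fraction remaining = 0.30645161
efficiency = (1 - 0.30645161) * 100 = 69.3548 %

69.3548 %


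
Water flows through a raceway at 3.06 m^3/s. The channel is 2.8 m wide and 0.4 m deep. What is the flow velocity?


Cross-sectional area = W * d = 2.8 * 0.4 = 1.12 m^2
Velocity = Q / A = 3.06 / 1.12 = 2.73214 m/s

2.73214 m/s


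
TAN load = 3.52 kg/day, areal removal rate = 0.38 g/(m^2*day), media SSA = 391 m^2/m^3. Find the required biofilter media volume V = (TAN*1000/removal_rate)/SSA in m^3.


A = 3.52*1000 / 0.38 = 9263.1579 m^2
V = 9263.1579 / 391 = 23.6909

23.6909 m^3


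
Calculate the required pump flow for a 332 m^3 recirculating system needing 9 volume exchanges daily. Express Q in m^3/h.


Daily recirculation volume = 332 m^3 * 9 = 2988 m^3/day
Flow rate Q = daily volume / 24 h = 2988 / 24 = 124.5 m^3/h

124.5 m^3/h


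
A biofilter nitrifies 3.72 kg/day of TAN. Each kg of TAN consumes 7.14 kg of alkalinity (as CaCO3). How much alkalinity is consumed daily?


Alkalinity factor: 7.14 kg CaCO3 consumed per kg TAN nitrified
alk = 3.72 kg TAN * 7.14 = 26.5608 kg CaCO3/day

26.5608 kg CaCO3/day


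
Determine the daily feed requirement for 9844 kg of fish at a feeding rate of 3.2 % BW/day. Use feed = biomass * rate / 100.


Feeding rate fraction = 3.2% / 100 = 0.032
Daily feed = 9844 kg * 0.032 = 315.008 kg/day

315.008 kg/day


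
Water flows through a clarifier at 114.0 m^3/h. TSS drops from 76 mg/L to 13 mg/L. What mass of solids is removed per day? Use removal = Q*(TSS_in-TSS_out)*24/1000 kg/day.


Concentration drop: TSS_in - TSS_out = 76 - 13 = 63 mg/L
Hourly solids removed = Q * dTSS = 114.0 m^3/h * 63 mg/L = 7182 g/h  (m^3/h * mg/L = g/h)
Daily solids removed = 7182 * 24 = 172368 g/day
Convert g to kg: 172368 / 1000 = 172.368 kg/day

172.368 kg/day


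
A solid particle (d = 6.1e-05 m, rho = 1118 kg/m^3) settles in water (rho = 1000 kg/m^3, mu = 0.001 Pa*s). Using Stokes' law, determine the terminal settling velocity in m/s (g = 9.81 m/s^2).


Density difference: rho_p - rho_f = 1118 - 1000 = 118 kg/m^3
d^2 = (6.1e-05)^2 = 3.721e-09 m^2
Numerator = (rho_p - rho_f) * g * d^2 = 118 * 9.81 * 3.721e-09 = 4.3073552e-06
Denominator = 18 * mu = 18 * 0.001 = 0.018
v_s = 4.3073552e-06 / 0.018 = 2.39298e-04 m/s
Check: Re = rho_f * v_s * d / mu = 1000 * 2.39298e-04 * 6.1e-05 / 0.001 = 0.0146 < 1, so Stokes' law applies.

2.39298e-04 m/s


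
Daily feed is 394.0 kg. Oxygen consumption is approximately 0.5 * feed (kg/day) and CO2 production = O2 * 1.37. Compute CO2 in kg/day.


O2 = 394.0 * 0.5 = 197
CO2 = 197 * 1.37 = 269.89

269.89 kg/day


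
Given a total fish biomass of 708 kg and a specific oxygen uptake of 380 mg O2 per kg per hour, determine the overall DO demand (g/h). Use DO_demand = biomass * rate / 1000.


Total O2 consumption (mg/h) = 708 kg * 380 mg/(kg*h) = 269040 mg/h
Convert to g/h: 269040 / 1000 = 269.04 g/h

269.04 g/h


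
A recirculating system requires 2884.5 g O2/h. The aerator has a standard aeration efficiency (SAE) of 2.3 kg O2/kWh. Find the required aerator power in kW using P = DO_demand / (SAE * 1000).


SAE in g O2/kWh = 2.3 * 1000 = 2300 g/kWh
P = DO_demand / SAE_g = 2884.5 / 2300 = 1.25413 kW

1.25413 kW


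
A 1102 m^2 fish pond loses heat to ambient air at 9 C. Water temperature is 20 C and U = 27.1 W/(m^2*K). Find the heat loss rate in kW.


Temperature difference dT = 20 - 9 = 11 K
Heat loss (W) = U * A * dT = 27.1 * 1102 * 11 = 328506.2 W
Convert to kW: 328506.2 / 1000 = 328.5062 kW

328.5062 kW


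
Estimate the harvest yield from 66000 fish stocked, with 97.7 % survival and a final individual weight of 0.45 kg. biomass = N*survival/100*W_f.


Survivors = 66000 * 97.7/100 = 64482 fish
Harvest biomass = survivors * W_f = 64482 * 0.45 = 29016.9 kg

29016.9 kg


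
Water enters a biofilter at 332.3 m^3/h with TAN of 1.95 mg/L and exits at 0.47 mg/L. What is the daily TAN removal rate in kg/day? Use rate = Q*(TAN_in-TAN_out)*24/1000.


Concentration drop: TAN_in - TAN_out = 1.95 - 0.47 = 1.48 mg/L
Hourly TAN removed = Q * dTAN = 332.3 m^3/h * 1.48 mg/L = 491.804 g/h  (m^3/h * mg/L = g/h)
Daily TAN removed = 491.804 * 24 = 11803.296 g/day
Convert to kg/day: 11803.296 / 1000 = 11.803296 kg/day

11.803296 kg/day


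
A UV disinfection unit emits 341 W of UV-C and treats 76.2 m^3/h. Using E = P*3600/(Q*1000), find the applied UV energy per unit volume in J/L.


Energy delivered per hour = 341 W * 3600 s = 1227600 J/h
Volume treated per hour = 76.2 m^3/h * 1000 = 76200 L/h
dose = 1227600 / 76200 = 16.1102 J/L

16.1102 J/L


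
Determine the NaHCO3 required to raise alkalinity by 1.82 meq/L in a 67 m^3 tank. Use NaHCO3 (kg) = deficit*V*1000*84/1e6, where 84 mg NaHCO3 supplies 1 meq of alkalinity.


Tank volume in L = 67 m^3 * 1000 = 67000 L
Total meq required = 1.82 meq/L * 67000 L = 121940 meq
NaHCO3 mass = 121940 meq * 84 mg/meq / 1e6 = 10.243 kg

10.243 kg


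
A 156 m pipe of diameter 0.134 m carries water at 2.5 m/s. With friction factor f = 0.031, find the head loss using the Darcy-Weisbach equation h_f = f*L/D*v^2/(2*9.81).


v^2 = 2.5^2 = 6.25 m^2/s^2
L/D = 156/0.134 = 1164.1791
h_f = f*(L/D)*v^2/(2g) = 0.031 * 1164.1791 * 6.25 / 19.62 = 11.4964 m

11.4964 m


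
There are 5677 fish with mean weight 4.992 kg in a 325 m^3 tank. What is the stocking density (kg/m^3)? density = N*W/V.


Total biomass = 5677 fish * 4.992 kg = 28339.584 kg
Density = total biomass / volume = 28339.584 / 325 = 87.1987 kg/m^3

87.1987 kg/m^3


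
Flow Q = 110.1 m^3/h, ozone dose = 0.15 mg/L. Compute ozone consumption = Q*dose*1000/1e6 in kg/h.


O3 demand (mg/h) = Q * dose * 1000 = 110.1 * 0.15 * 1000 = 16515 mg/h
Convert mg to kg: 16515 / 1e6 = 0.016515 kg/h

0.016515 kg/h


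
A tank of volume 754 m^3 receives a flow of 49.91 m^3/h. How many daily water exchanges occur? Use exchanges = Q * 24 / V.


Daily flow volume = 49.91 m^3/h * 24 h = 1197.84 m^3/day
Exchanges = daily flow / tank volume = 1197.84 / 754 = 1.58865 exchanges/day

1.58865 exchanges/day


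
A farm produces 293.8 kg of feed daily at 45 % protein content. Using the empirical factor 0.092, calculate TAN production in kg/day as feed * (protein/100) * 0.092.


Protein in feed = 293.8 * 45/100 = 132.21 kg/day
TAN = protein * 0.092 = 132.21 * 0.092 = 12.16332 kg/day

12.16332 kg/day


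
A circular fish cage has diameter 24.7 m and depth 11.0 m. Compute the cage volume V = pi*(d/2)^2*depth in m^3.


r = d/2 = 24.7/2 = 12.35 m
Base area = pi*r^2 = pi*12.35^2 = 479.16357 m^2
Volume = 479.16357 * 11.0 = 5270.8 m^3

5270.8 m^3


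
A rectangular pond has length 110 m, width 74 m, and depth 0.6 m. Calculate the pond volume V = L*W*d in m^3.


Base area = L * W = 110 * 74 = 8140 m^2
Volume = area * depth = 8140 * 0.6 = 4884 m^3

4884 m^3


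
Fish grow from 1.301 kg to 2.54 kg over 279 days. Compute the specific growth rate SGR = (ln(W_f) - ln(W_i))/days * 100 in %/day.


ln(W_f) = ln(2.54) = 0.93216408
ln(W_i) = ln(1.301) = 0.2631332
ln(W_f) - ln(W_i) = 0.93216408 - 0.2631332 = 0.66903088
SGR = 0.66903088 / 279 * 100 = 0.239796 %/day

0.239796 %/day


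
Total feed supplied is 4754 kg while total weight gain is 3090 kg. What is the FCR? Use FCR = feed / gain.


FCR = feed consumed / weight gained
FCR = 4754 kg / 3090 kg = 1.53851

1.53851


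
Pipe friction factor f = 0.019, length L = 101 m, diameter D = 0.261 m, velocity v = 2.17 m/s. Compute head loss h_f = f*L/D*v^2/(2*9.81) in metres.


v^2 = 2.17^2 = 4.7089 m^2/s^2
L/D = 101/0.261 = 386.97318
h_f = f*(L/D)*v^2/(2g) = 0.019 * 386.97318 * 4.7089 / 19.62 = 1.76464 m

1.76464 m


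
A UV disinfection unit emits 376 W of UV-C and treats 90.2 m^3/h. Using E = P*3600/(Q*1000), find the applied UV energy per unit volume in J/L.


Energy delivered per hour = 376 W * 3600 s = 1353600 J/h
Volume treated per hour = 90.2 m^3/h * 1000 = 90200 L/h
dose = 1353600 / 90200 = 15.0067 J/L

15.0067 J/L


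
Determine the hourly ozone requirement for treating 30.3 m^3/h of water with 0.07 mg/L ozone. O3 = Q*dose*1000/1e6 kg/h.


O3 demand (mg/h) = Q * dose * 1000 = 30.3 * 0.07 * 1000 = 2121 mg/h
Convert mg to kg: 2121 / 1e6 = 0.002121 kg/h

0.002121 kg/h


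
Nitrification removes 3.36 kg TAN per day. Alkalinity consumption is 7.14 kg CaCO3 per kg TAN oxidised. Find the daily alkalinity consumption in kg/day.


Alkalinity factor: 7.14 kg CaCO3 consumed per kg TAN nitrified
alk = 3.36 kg TAN * 7.14 = 23.9904 kg CaCO3/day

23.9904 kg CaCO3/day


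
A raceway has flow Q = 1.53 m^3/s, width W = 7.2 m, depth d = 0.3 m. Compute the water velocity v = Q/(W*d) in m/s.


Cross-sectional area = W * d = 7.2 * 0.3 = 2.16 m^2
Velocity = Q / A = 1.53 / 2.16 = 0.708333 m/s

0.708333 m/s


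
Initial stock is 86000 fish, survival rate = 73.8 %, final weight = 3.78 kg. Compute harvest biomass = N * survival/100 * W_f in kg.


Survivors = 86000 * 73.8/100 = 63468 fish
Harvest biomass = survivors * W_f = 63468 * 3.78 = 239909.04 kg

239909.04 kg


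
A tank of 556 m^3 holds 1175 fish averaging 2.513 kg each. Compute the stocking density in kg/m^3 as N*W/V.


Total biomass = 1175 fish * 2.513 kg = 2952.775 kg
Density = total biomass / volume = 2952.775 / 556 = 5.31075 kg/m^3

5.31075 kg/m^3


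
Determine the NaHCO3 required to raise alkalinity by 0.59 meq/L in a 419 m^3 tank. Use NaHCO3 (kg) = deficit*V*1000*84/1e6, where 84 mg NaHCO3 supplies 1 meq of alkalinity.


Tank volume in L = 419 m^3 * 1000 = 419000 L
Total meq required = 0.59 meq/L * 419000 L = 247210 meq
NaHCO3 mass = 247210 meq * 84 mg/meq / 1e6 = 20.7656 kg

20.7656 kg


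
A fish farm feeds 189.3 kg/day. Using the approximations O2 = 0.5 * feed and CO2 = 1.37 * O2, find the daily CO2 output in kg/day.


O2 = 189.3 * 0.5 = 94.65
CO2 = 94.65 * 1.37 = 129.6705

129.6705 kg/day


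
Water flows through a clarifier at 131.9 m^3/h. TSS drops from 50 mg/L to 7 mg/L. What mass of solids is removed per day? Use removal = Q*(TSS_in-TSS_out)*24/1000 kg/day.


Concentration drop: TSS_in - TSS_out = 50 - 7 = 43 mg/L
Hourly solids removed = Q * dTSS = 131.9 m^3/h * 43 mg/L = 5671.7 g/h  (m^3/h * mg/L = g/h)
Daily solids removed = 5671.7 * 24 = 136120.8 g/day
Convert g to kg: 136120.8 / 1000 = 136.1208 kg/day

136.1208 kg/day


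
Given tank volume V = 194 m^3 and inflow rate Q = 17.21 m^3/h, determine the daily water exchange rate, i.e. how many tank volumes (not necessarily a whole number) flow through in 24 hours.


Daily flow volume = 17.21 m^3/h * 24 h = 413.04 m^3/day
Exchanges = daily flow / tank volume = 413.04 / 194 = 2.12907 exchanges/day

2.12907 exchanges/day


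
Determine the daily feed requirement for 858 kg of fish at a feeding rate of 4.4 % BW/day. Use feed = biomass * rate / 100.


Feeding rate fraction = 4.4% / 100 = 0.044
Daily feed = 858 kg * 0.044 = 37.752 kg/day

37.752 kg/day


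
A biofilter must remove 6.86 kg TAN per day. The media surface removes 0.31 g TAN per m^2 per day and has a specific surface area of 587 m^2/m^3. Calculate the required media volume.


A = 6.86*1000 / 0.31 = 22129.032 m^2
V = 22129.032 / 587 = 37.6985

37.6985 m^3


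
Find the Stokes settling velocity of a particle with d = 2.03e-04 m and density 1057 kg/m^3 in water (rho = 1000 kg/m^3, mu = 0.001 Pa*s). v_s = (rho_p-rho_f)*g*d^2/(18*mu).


Density difference: rho_p - rho_f = 1057 - 1000 = 57 kg/m^3
d^2 = (2.03e-04)^2 = 4.1209e-08 m^2
Numerator = (rho_p - rho_f) * g * d^2 = 57 * 9.81 * 4.1209e-08 = 2.3042837e-05
Denominator = 18 * mu = 18 * 0.001 = 0.018
v_s = 2.3042837e-05 / 0.018 = 0.00128016 m/s
Check: Re = rho_f * v_s * d / mu = 1000 * 0.00128016 * 2.03e-04 / 0.001 = 0.26 < 1, so Stokes' law applies.

0.00128016 m/s


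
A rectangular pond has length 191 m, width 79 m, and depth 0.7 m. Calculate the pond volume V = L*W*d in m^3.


Base area = L * W = 191 * 79 = 15089 m^2
Volume = area * depth = 15089 * 0.7 = 10562.3 m^3

10562.3 m^3


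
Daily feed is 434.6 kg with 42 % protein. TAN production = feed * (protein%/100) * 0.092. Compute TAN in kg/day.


Protein in feed = 434.6 * 42/100 = 182.532 kg/day
TAN = protein * 0.092 = 182.532 * 0.092 = 16.792944 kg/day

16.792944 kg/day


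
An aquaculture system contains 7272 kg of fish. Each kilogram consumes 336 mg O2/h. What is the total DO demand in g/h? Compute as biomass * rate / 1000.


Total O2 consumption (mg/h) = 7272 kg * 336 mg/(kg*h) = 2443392 mg/h
Convert to g/h: 2443392 / 1000 = 2443.392 g/h

2443.392 g/h


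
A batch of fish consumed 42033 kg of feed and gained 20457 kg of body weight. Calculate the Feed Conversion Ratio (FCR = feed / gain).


FCR = feed consumed / weight gained
FCR = 42033 kg / 20457 kg = 2.0547

2.0547


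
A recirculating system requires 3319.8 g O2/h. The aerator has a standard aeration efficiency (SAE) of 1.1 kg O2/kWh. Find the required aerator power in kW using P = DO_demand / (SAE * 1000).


SAE in g O2/kWh = 1.1 * 1000 = 1100 g/kWh
P = DO_demand / SAE_g = 3319.8 / 1100 = 3.018 kW

3.018 kW


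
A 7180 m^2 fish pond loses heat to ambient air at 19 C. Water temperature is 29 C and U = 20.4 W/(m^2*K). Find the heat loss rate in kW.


Temperature difference dT = 29 - 19 = 10 K
Heat loss (W) = U * A * dT = 20.4 * 7180 * 10 = 1464720 W
Convert to kW: 1464720 / 1000 = 1464.72 kW

1464.72 kW


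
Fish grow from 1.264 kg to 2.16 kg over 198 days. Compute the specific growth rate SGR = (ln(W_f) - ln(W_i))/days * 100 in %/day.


ln(W_f) = ln(2.16) = 0.77010822
ln(W_i) = ln(1.264) = 0.2342813
ln(W_f) - ln(W_i) = 0.77010822 - 0.2342813 = 0.53582692
SGR = 0.53582692 / 198 * 100 = 0.27062 %/day

0.27062 %/day


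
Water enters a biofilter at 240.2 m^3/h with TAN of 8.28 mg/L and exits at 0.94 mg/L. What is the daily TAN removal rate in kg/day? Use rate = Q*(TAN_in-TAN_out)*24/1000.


Concentration drop: TAN_in - TAN_out = 8.28 - 0.94 = 7.34 mg/L
Hourly TAN removed = Q * dTAN = 240.2 m^3/h * 7.34 mg/L = 1763.068 g/h  (m^3/h * mg/L = g/h)
Daily TAN removed = 1763.068 * 24 = 42313.632 g/day
Convert to kg/day: 42313.632 / 1000 = 42.313632 kg/day

42.313632 kg/day


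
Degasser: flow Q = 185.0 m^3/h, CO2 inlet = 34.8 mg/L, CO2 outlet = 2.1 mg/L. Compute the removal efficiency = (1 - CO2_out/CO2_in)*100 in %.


CO2_out / CO2_in = 2.1 / 34.8 = 0.060344828
Fraction remaining = 0.060344828
efficiency = (1 - 0.060344828) * 100 = 93.9655 %

93.9655 %


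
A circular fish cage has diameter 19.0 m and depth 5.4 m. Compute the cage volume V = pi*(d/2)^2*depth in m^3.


r = d/2 = 19.0/2 = 9.5 m
Base area = pi*r^2 = pi*9.5^2 = 283.52874 m^2
Volume = 283.52874 * 5.4 = 1531.06 m^3

1531.06 m^3


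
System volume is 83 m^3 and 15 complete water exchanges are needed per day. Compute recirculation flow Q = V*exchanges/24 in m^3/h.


Daily recirculation volume = 83 m^3 * 15 = 1245 m^3/day
Flow rate Q = daily volume / 24 h = 1245 / 24 = 51.875 m^3/h

51.875 m^3/h


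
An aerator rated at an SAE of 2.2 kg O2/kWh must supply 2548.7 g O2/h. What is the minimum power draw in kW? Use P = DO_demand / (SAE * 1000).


SAE in g O2/kWh = 2.2 * 1000 = 2200 g/kWh
P = DO_demand / SAE_g = 2548.7 / 2200 = 1.1585 kW

1.1585 kW


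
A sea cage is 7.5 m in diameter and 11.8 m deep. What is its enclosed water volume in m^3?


r = d/2 = 7.5/2 = 3.75 m
Base area = pi*r^2 = pi*3.75^2 = 44.178647 m^2
Volume = 44.178647 * 11.8 = 521.308 m^3

521.308 m^3


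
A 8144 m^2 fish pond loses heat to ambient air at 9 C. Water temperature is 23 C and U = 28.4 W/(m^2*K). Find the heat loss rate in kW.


Temperature difference dT = 23 - 9 = 14 K
Heat loss (W) = U * A * dT = 28.4 * 8144 * 14 = 3238054.4 W
Convert to kW: 3238054.4 / 1000 = 3238.0544 kW

3238.0544 kW


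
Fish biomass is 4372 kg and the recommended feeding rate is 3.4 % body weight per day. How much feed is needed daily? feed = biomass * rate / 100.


Feeding rate fraction = 3.4% / 100 = 0.034
Daily feed = 4372 kg * 0.034 = 148.648 kg/day

148.648 kg/day


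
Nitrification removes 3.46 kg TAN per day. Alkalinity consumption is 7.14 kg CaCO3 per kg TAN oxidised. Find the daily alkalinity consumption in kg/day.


Alkalinity factor: 7.14 kg CaCO3 consumed per kg TAN nitrified
alk = 3.46 kg TAN * 7.14 = 24.7044 kg CaCO3/day

24.7044 kg CaCO3/day


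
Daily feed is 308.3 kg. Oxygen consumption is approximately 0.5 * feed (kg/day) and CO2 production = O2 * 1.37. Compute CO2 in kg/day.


O2 = 308.3 * 0.5 = 154.15
CO2 = 154.15 * 1.37 = 211.1855

211.1855 kg/day


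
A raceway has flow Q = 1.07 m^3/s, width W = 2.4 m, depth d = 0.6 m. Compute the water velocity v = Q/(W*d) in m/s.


Cross-sectional area = W * d = 2.4 * 0.6 = 1.44 m^2
Velocity = Q / A = 1.07 / 1.44 = 0.743056 m/s

0.743056 m/s


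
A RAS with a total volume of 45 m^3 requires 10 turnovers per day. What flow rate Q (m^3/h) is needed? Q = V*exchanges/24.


Daily recirculation volume = 45 m^3 * 10 = 450 m^3/day
Flow rate Q = daily volume / 24 h = 450 / 24 = 18.75 m^3/h

18.75 m^3/h


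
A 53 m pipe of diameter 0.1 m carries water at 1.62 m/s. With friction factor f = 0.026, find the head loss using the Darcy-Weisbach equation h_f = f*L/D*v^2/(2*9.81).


v^2 = 1.62^2 = 2.6244 m^2/s^2
L/D = 53/0.1 = 530
h_f = f*(L/D)*v^2/(2g) = 0.026 * 530 * 2.6244 / 19.62 = 1.84323 m

1.84323 m


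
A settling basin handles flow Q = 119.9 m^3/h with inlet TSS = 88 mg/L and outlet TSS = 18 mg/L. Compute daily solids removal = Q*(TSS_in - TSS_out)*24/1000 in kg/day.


Concentration drop: TSS_in - TSS_out = 88 - 18 = 70 mg/L
Hourly solids removed = Q * dTSS = 119.9 m^3/h * 70 mg/L = 8393 g/h  (m^3/h * mg/L = g/h)
Daily solids removed = 8393 * 24 = 201432 g/day
Convert g to kg: 201432 / 1000 = 201.432 kg/day

201.432 kg/day


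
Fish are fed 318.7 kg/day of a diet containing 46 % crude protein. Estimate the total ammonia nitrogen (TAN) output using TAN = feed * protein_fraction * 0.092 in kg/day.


Protein in feed = 318.7 * 46/100 = 146.602 kg/day
TAN = protein * 0.092 = 146.602 * 0.092 = 13.487384 kg/day

13.487384 kg/day


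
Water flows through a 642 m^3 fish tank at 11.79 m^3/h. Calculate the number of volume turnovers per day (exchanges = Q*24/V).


Daily flow volume = 11.79 m^3/h * 24 h = 282.96 m^3/day
Exchanges = daily flow / tank volume = 282.96 / 642 = 0.440748 exchanges/day

0.440748 exchanges/day


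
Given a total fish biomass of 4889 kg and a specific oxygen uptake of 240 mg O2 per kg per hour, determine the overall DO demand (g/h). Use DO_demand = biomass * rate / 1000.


Total O2 consumption (mg/h) = 4889 kg * 240 mg/(kg*h) = 1173360 mg/h
Convert to g/h: 1173360 / 1000 = 1173.36 g/h

1173.36 g/h


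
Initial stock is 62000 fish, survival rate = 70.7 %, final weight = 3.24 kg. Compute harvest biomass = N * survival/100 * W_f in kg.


Survivors = 62000 * 70.7/100 = 43834 fish
Harvest biomass = survivors * W_f = 43834 * 3.24 = 142022.16 kg

142022.16 kg


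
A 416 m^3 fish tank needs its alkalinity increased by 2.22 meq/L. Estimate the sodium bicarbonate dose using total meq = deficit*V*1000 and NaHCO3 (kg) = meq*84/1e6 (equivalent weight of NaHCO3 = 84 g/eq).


Tank volume in L = 416 m^3 * 1000 = 416000 L
Total meq required = 2.22 meq/L * 416000 L = 923520 meq
NaHCO3 mass = 923520 meq * 84 mg/meq / 1e6 = 77.5757 kg

77.5757 kg


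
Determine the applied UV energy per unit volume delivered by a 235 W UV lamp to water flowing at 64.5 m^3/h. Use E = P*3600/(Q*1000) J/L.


Energy delivered per hour = 235 W * 3600 s = 846000 J/h
Volume treated per hour = 64.5 m^3/h * 1000 = 64500 L/h
dose = 846000 / 64500 = 13.1163 J/L

13.1163 J/L


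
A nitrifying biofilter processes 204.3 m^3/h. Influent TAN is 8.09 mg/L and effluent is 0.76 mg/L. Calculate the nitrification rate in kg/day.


Concentration drop: TAN_in - TAN_out = 8.09 - 0.76 = 7.33 mg/L
Hourly TAN removed = Q * dTAN = 204.3 m^3/h * 7.33 mg/L = 1497.519 g/h  (m^3/h * mg/L = g/h)
Daily TAN removed = 1497.519 * 24 = 35940.456 g/day
Convert to kg/day: 35940.456 / 1000 = 35.940456 kg/day

35.940456 kg/day


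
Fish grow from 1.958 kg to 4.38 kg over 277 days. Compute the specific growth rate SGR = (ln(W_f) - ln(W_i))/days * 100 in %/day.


ln(W_f) = ln(4.38) = 1.4770487
ln(W_i) = ln(1.958) = 0.67192354
ln(W_f) - ln(W_i) = 1.4770487 - 0.67192354 = 0.80512516
SGR = 0.80512516 / 277 * 100 = 0.290659 %/day

0.290659 %/day


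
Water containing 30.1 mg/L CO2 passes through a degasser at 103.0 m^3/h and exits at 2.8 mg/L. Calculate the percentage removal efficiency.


CO2_out / CO2_in = 2.8 / 30.1 = 0.093023256
Fraction remaining = 0.093023256
efficiency = (1 - 0.093023256) * 100 = 90.6977 %

90.6977 %


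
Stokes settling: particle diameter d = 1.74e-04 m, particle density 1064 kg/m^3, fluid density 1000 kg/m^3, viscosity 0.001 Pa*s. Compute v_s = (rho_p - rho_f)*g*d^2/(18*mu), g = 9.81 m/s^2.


Density difference: rho_p - rho_f = 1064 - 1000 = 64 kg/m^3
d^2 = (1.74e-04)^2 = 3.0276e-08 m^2
Numerator = (rho_p - rho_f) * g * d^2 = 64 * 9.81 * 3.0276e-08 = 1.9008484e-05
Denominator = 18 * mu = 18 * 0.001 = 0.018
v_s = 1.9008484e-05 / 0.018 = 0.00105603 m/s
Check: Re = rho_f * v_s * d / mu = 1000 * 0.00105603 * 1.74e-04 / 0.001 = 0.184 < 1, so Stokes' law applies.

0.00105603 m/s


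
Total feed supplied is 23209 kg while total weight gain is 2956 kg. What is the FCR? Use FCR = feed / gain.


FCR = feed consumed / weight gained
FCR = 23209 kg / 2956 kg = 7.85149

7.85149


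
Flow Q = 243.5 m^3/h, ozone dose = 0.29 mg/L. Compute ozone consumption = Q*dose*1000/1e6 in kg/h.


O3 demand (mg/h) = Q * dose * 1000 = 243.5 * 0.29 * 1000 = 70615 mg/h
Convert mg to kg: 70615 / 1e6 = 0.070615 kg/h

0.070615 kg/h


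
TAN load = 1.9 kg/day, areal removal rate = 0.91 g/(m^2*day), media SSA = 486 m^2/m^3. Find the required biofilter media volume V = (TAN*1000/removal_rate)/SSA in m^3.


A = 1.9*1000 / 0.91 = 2087.9121 m^2
V = 2087.9121 / 486 = 4.29612

4.29612 m^3


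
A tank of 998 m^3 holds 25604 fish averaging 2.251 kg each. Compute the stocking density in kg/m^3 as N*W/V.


Total biomass = 25604 fish * 2.251 kg = 57634.604 kg
Density = total biomass / volume = 57634.604 / 998 = 57.7501 kg/m^3

57.7501 kg/m^3


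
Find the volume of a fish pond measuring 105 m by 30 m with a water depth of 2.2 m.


Base area = L * W = 105 * 30 = 3150 m^2
Volume = area * depth = 3150 * 2.2 = 6930 m^3

6930 m^3


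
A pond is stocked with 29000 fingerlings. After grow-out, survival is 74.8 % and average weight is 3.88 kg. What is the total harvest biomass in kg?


Survivors = 29000 * 74.8/100 = 21692 fish
Harvest biomass = survivors * W_f = 21692 * 3.88 = 84164.96 kg

84164.96 kg


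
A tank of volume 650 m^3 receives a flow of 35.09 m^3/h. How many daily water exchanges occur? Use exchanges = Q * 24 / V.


Daily flow volume = 35.09 m^3/h * 24 h = 842.16 m^3/day
Exchanges = daily flow / tank volume = 842.16 / 650 = 1.29563 exchanges/day

1.29563 exchanges/day


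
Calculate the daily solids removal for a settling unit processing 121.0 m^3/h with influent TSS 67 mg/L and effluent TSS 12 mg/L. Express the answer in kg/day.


Concentration drop: TSS_in - TSS_out = 67 - 12 = 55 mg/L
Hourly solids removed = Q * dTSS = 121.0 m^3/h * 55 mg/L = 6655 g/h  (m^3/h * mg/L = g/h)
Daily solids removed = 6655 * 24 = 159720 g/day
Convert g to kg: 159720 / 1000 = 159.72 kg/day

159.72 kg/day


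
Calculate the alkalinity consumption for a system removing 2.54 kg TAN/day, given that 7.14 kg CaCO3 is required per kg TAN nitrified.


Alkalinity factor: 7.14 kg CaCO3 consumed per kg TAN nitrified
alk = 2.54 kg TAN * 7.14 = 18.1356 kg CaCO3/day

18.1356 kg CaCO3/day


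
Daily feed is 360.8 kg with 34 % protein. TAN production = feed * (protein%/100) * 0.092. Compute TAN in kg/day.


Protein in feed = 360.8 * 34/100 = 122.672 kg/day
TAN = protein * 0.092 = 122.672 * 0.092 = 11.285824 kg/day

11.285824 kg/day


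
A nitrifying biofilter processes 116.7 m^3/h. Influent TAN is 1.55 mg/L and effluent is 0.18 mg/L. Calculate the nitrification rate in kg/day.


Concentration drop: TAN_in - TAN_out = 1.55 - 0.18 = 1.37 mg/L
Hourly TAN removed = Q * dTAN = 116.7 m^3/h * 1.37 mg/L = 159.879 g/h  (m^3/h * mg/L = g/h)
Daily TAN removed = 159.879 * 24 = 3837.096 g/day
Convert to kg/day: 3837.096 / 1000 = 3.837096 kg/day

3.837096 kg/day


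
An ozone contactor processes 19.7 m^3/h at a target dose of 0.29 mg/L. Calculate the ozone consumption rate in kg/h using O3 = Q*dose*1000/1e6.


O3 demand (mg/h) = Q * dose * 1000 = 19.7 * 0.29 * 1000 = 5713 mg/h
Convert mg to kg: 5713 / 1e6 = 0.005713 kg/h

0.005713 kg/h


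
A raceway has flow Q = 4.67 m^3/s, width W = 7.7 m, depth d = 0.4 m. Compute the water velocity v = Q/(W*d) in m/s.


Cross-sectional area = W * d = 7.7 * 0.4 = 3.08 m^2
Velocity = Q / A = 4.67 / 3.08 = 1.51623 m/s

1.51623 m/s


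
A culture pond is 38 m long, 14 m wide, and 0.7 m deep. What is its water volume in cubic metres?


Base area = L * W = 38 * 14 = 532 m^2
Volume = area * depth = 532 * 0.7 = 372.4 m^3

372.4 m^3


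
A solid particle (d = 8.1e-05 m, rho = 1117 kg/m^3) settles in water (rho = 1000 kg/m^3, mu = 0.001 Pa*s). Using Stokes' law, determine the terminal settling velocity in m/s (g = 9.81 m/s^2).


Density difference: rho_p - rho_f = 1117 - 1000 = 117 kg/m^3
d^2 = (8.1e-05)^2 = 6.561e-09 m^2
Numerator = (rho_p - rho_f) * g * d^2 = 117 * 9.81 * 6.561e-09 = 7.530519e-06
Denominator = 18 * mu = 18 * 0.001 = 0.018
v_s = 7.530519e-06 / 0.018 = 4.18362e-04 m/s
Check: Re = rho_f * v_s * d / mu = 1000 * 4.18362e-04 * 8.1e-05 / 0.001 = 0.0339 < 1, so Stokes' law applies.

4.18362e-04 m/s


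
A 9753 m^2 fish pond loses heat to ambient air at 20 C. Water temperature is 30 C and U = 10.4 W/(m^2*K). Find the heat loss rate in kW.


Temperature difference dT = 30 - 20 = 10 K
Heat loss (W) = U * A * dT = 10.4 * 9753 * 10 = 1014312 W
Convert to kW: 1014312 / 1000 = 1014.312 kW

1014.312 kW


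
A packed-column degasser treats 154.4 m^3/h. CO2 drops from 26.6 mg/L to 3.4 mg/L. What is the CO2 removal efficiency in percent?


CO2_out / CO2_in = 3.4 / 26.6 = 0.12781955
Fraction remaining = 0.12781955
efficiency = (1 - 0.12781955) * 100 = 87.218 %

87.218 %


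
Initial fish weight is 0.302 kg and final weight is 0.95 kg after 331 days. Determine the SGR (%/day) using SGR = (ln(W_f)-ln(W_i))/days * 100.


ln(W_f) = ln(0.95) = -0.051293294
ln(W_i) = ln(0.302) = -1.1973283
ln(W_f) - ln(W_i) = -0.051293294 - -1.1973283 = 1.146035
SGR = 1.146035 / 331 * 100 = 0.346234 %/day

0.346234 %/day


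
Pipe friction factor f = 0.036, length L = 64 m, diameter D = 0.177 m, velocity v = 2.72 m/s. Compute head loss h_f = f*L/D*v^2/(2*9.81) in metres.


v^2 = 2.72^2 = 7.3984 m^2/s^2
L/D = 64/0.177 = 361.58192
h_f = f*(L/D)*v^2/(2g) = 0.036 * 361.58192 * 7.3984 / 19.62 = 4.90849 m

4.90849 m


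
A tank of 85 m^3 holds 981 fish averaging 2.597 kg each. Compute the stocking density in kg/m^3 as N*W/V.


Total biomass = 981 fish * 2.597 kg = 2547.657 kg
Density = total biomass / volume = 2547.657 / 85 = 29.9724 kg/m^3

29.9724 kg/m^3


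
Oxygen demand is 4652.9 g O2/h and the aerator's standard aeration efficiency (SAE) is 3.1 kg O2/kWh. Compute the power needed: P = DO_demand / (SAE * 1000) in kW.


SAE in g O2/kWh = 3.1 * 1000 = 3100 g/kWh
P = DO_demand / SAE_g = 4652.9 / 3100 = 1.50094 kW

1.50094 kW


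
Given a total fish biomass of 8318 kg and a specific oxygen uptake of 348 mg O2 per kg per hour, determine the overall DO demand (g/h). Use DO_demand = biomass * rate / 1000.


Total O2 consumption (mg/h) = 8318 kg * 348 mg/(kg*h) = 2894664 mg/h
Convert to g/h: 2894664 / 1000 = 2894.664 g/h

2894.664 g/h


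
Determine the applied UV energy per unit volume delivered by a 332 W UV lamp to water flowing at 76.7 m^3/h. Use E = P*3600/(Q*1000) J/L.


Energy delivered per hour = 332 W * 3600 s = 1195200 J/h
Volume treated per hour = 76.7 m^3/h * 1000 = 76700 L/h
dose = 1195200 / 76700 = 15.5828 J/L

15.5828 J/L


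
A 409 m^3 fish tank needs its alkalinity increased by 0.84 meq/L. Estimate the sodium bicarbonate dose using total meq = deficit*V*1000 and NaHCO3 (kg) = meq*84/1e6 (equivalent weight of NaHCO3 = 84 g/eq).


Tank volume in L = 409 m^3 * 1000 = 409000 L
Total meq required = 0.84 meq/L * 409000 L = 343560 meq
NaHCO3 mass = 343560 meq * 84 mg/meq / 1e6 = 28.859 kg

28.859 kg


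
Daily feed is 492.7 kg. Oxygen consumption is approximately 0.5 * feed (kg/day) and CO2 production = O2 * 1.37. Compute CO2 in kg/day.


O2 = 492.7 * 0.5 = 246.35
CO2 = 246.35 * 1.37 = 337.4995

337.4995 kg/day


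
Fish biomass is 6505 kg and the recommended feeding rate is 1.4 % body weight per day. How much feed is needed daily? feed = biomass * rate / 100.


Feeding rate fraction = 1.4% / 100 = 0.014
Daily feed = 6505 kg * 0.014 = 91.07 kg/day

91.07 kg/day


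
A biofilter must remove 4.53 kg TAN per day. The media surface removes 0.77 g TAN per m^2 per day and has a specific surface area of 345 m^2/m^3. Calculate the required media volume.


A = 4.53*1000 / 0.77 = 5883.1169 m^2
V = 5883.1169 / 345 = 17.0525

17.0525 m^3


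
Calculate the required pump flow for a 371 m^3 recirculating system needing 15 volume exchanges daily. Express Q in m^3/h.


Daily recirculation volume = 371 m^3 * 15 = 5565 m^3/day
Flow rate Q = daily volume / 24 h = 5565 / 24 = 231.875 m^3/h

231.875 m^3/h


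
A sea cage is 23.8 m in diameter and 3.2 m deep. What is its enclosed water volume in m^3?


r = d/2 = 23.8/2 = 11.9 m
Base area = pi*r^2 = pi*11.9^2 = 444.88094 m^2
Volume = 444.88094 * 3.2 = 1423.62 m^3

1423.62 m^3


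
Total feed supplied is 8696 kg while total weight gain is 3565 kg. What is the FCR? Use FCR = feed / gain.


FCR = feed consumed / weight gained
FCR = 8696 kg / 3565 kg = 2.43927

2.43927


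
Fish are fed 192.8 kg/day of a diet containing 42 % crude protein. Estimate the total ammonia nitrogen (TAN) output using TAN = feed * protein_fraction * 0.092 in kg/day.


Protein in feed = 192.8 * 42/100 = 80.976 kg/day
TAN = protein * 0.092 = 80.976 * 0.092 = 7.449792 kg/day

7.449792 kg/day


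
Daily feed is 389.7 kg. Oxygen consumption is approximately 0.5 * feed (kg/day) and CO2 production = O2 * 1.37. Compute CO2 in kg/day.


O2 = 389.7 * 0.5 = 194.85
CO2 = 194.85 * 1.37 = 266.9445

266.9445 kg/day


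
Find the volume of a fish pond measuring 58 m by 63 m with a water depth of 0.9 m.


Base area = L * W = 58 * 63 = 3654 m^2
Volume = area * depth = 3654 * 0.9 = 3288.6 m^3

3288.6 m^3


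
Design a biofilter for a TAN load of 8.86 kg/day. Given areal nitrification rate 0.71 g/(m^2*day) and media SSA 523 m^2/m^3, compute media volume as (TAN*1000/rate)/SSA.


A = 8.86*1000 / 0.71 = 12478.873 m^2
V = 12478.873 / 523 = 23.8602

23.8602 m^3


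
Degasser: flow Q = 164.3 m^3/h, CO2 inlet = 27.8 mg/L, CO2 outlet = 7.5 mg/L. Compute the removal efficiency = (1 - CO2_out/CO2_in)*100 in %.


CO2_out / CO2_in = 7.5 / 27.8 = 0.26978417
Fraction remaining = 0.26978417
efficiency = (1 - 0.26978417) * 100 = 73.0216 %

73.0216 %


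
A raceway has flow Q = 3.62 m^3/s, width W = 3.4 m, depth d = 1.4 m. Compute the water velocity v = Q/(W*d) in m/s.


Cross-sectional area = W * d = 3.4 * 1.4 = 4.76 m^2
Velocity = Q / A = 3.62 / 4.76 = 0.760504 m/s

0.760504 m/s


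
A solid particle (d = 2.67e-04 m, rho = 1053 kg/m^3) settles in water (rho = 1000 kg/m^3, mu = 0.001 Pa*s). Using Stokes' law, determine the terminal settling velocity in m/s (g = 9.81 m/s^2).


Density difference: rho_p - rho_f = 1053 - 1000 = 53 kg/m^3
d^2 = (2.67e-04)^2 = 7.1289e-08 m^2
Numerator = (rho_p - rho_f) * g * d^2 = 53 * 9.81 * 7.1289e-08 = 3.706529e-05
Denominator = 18 * mu = 18 * 0.001 = 0.018
v_s = 3.706529e-05 / 0.018 = 0.00205918 m/s
Check: Re = rho_f * v_s * d / mu = 1000 * 0.00205918 * 2.67e-04 / 0.001 = 0.55 < 1, so Stokes' law applies.

0.00205918 m/s


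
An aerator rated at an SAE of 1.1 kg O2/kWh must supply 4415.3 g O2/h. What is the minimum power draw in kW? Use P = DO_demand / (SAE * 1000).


SAE in g O2/kWh = 1.1 * 1000 = 1100 g/kWh
P = DO_demand / SAE_g = 4415.3 / 1100 = 4.01391 kW

4.01391 kW


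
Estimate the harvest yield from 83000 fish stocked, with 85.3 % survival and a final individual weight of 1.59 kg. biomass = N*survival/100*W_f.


Survivors = 83000 * 85.3/100 = 70799 fish
Harvest biomass = survivors * W_f = 70799 * 1.59 = 112570.41 kg

112570.41 kg


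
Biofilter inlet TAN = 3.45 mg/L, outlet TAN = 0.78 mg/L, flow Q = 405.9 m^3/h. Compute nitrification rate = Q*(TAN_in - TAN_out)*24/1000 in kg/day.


Concentration drop: TAN_in - TAN_out = 3.45 - 0.78 = 2.67 mg/L
Hourly TAN removed = Q * dTAN = 405.9 m^3/h * 2.67 mg/L = 1083.753 g/h  (m^3/h * mg/L = g/h)
Daily TAN removed = 1083.753 * 24 = 26010.072 g/day
Convert to kg/day: 26010.072 / 1000 = 26.010072 kg/day

26.010072 kg/day


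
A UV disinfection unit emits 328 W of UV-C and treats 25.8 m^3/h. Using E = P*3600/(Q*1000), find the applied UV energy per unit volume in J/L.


Energy delivered per hour = 328 W * 3600 s = 1180800 J/h
Volume treated per hour = 25.8 m^3/h * 1000 = 25800 L/h
dose = 1180800 / 25800 = 45.7674 J/L

45.7674 J/L
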